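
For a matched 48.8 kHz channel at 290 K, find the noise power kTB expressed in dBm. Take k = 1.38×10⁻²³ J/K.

P_n = kTB = 1.38×10⁻²³ × 290 × 4.88×10⁴ = 1.95×10⁻¹⁶ W
In dBm: 10 log₁₀(1.95×10⁻¹⁶ / 10⁻³) = −127.1 dBm

−127.1 dBm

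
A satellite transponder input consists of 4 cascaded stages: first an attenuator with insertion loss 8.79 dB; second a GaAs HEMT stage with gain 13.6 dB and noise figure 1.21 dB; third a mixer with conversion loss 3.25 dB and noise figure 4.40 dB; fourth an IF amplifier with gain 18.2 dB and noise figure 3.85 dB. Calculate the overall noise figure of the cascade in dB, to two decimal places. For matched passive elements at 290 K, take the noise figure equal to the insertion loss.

10.64 dB

Convert to linear (a loss of L dB is a gain of −L dB): F_i = 10^(NF_i/10), G_i = 10^(G_i,dB/10)
  Stage 1: F_1 = 10^(8.79/10) = 7.568, G_1 = 10^(−8.79/10) = 0.1321
  Stage 2: F_2 = 10^(1.21/10) = 1.321, G_2 = 10^(13.6/10) = 22.91
  Stage 3: F_3 = 10^(4.40/10) = 2.754, G_3 = 10^(−3.25/10) = 0.4732
  Stage 4: F_4 = 10^(3.85/10) = 2.427, G_4 = 10^(18.2/10) = 66.07
Friis cascade:
  F = 7.568 + (1.321 − 1)/0.1321 + (2.754 − 1)/3.027 + (2.427 − 1)/1.432 = 11.58
NF = 10 log₁₀(11.58) = 10.64 dB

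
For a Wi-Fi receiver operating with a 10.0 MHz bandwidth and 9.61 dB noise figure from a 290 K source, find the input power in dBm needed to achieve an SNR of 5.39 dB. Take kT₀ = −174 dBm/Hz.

Sensitivity = −174 + 10 log₁₀(B) + NF + SNR_min
= −174 + 70 + 9.61 + 5.39
= −89.00 dBm → −89.0 dBm

−89.0 dBm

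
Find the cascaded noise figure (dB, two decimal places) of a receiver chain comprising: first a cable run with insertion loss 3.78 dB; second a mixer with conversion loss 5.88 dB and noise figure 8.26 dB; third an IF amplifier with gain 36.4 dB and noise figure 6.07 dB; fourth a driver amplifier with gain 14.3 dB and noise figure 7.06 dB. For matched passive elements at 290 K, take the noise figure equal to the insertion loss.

Convert to linear (a loss of L dB is a gain of −L dB): F_i = 10^(NF_i/10), G_i = 10^(G_i,dB/10)
  Stage 1: F_1 = 10^(3.78/10) = 2.388, G_1 = 10^(−3.78/10) = 0.4188
  Stage 2: F_2 = 10^(8.26/10) = 6.699, G_2 = 10^(−5.88/10) = 0.2582
  Stage 3: F_3 = 10^(6.07/10) = 4.046, G_3 = 10^(36.4/10) = 4365
  Stage 4: F_4 = 10^(7.06/10) = 5.082, G_4 = 10^(14.3/10) = 26.92
Friis cascade:
  F = 2.388 + (6.699 − 1)/0.4188 + (4.046 − 1)/0.1081 + (5.082 − 1)/472.1 = 44.17
NF = 10 log₁₀(44.17) = 16.45 dB

16.45 dB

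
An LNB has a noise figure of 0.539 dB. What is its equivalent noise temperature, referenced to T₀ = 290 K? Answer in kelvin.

F = 10^(0.539/10) = 1.13214
T_e = (F − 1)·T₀ = (1.13214 − 1) × 290 = 38.3 K

38.3 K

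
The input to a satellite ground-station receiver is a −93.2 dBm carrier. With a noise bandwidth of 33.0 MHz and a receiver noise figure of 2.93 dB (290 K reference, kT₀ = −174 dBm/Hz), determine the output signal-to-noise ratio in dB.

2.7 dB

Noise floor: N = −174 + 10 log₁₀(B) + NF
10 log₁₀(3.30×10⁷) = 75.19 dB
N = −174 + 75.19 + 2.93 = −95.88 dBm
SNR = P_sig − N = −93.2 − (−95.88) = 2.68 dB → 2.7 dB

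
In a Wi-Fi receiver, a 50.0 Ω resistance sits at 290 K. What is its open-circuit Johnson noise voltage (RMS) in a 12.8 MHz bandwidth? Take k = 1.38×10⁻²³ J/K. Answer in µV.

V_n = √(4kTRB)
4kTRB = 4 × 1.38×10⁻²³ × 290 × 5.00×10¹ × 1.28×10⁷ = 1.02×10⁻¹¹ V²
V_n = √(1.02×10⁻¹¹) = 3.20×10⁻⁶ V = 3.20 µV

3.20 µV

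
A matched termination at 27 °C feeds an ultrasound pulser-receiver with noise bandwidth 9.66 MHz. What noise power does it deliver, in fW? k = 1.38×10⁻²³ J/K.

40.0 fW

T = 27 °C + 273.15 = 300.15 K
P_n = kTB = 1.38×10⁻²³ × 300.15 × 9.66×10⁶ = 4.00×10⁻¹⁴ W = 40.0 fW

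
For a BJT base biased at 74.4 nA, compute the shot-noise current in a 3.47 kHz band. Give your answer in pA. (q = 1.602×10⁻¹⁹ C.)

I_n = √(2qI·B)
2qI·B = 2 × 1.602×10⁻¹⁹ × 7.44×10⁻⁸ × 3.47×10³ = 8.27×10⁻²³ A²
I_n = √(8.27×10⁻²³) = 9.09×10⁻¹² A = 9.09 pA

9.09 pA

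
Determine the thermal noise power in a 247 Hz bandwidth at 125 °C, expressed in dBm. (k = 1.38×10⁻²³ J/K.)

T = 125 °C + 273.15 = 398.15 K
P_n = kTB = 1.38×10⁻²³ × 398.15 × 2.47×10² = 1.36×10⁻¹⁸ W
In dBm: 10 log₁₀(1.36×10⁻¹⁸ / 10⁻³) = −148.7 dBm

−148.7 dBm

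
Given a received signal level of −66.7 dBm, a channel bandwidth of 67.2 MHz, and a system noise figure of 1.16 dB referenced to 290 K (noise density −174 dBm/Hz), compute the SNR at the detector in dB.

27.9 dB

Noise floor: N = −174 + 10 log₁₀(B) + NF
10 log₁₀(6.72×10⁷) = 78.27 dB
N = −174 + 78.27 + 1.16 = −94.57 dBm
SNR = P_sig − N = −66.7 − (−94.57) = 27.87 dB → 27.9 dB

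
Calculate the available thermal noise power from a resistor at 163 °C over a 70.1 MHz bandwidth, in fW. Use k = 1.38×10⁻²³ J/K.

422 fW

T = 163 °C + 273.15 = 436.15 K
P_n = kTB = 1.38×10⁻²³ × 436.15 × 7.01×10⁷ = 4.22×10⁻¹³ W = 422 fW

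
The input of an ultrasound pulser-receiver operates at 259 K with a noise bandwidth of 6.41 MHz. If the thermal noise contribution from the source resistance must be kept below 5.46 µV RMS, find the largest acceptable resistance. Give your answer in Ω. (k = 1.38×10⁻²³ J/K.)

Johnson–Nyquist: V_n = √(4kTRB) ⇒ R = V_n² / (4kTB)
4kTB = 4 × 1.38×10⁻²³ × 259 × 6.41×10⁶ = 9.16×10⁻¹⁴
R = (5.46×10⁻⁶)² / 9.16×10⁻¹⁴ = 3.25×10² Ω = 325 Ω

325 Ω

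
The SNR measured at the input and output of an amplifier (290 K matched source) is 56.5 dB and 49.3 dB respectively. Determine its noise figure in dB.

7.2 dB

NF (dB) = SNR_in(dB) − SNR_out(dB) when the source is at T₀
NF = 56.5 − 49.3 = 7.2 dB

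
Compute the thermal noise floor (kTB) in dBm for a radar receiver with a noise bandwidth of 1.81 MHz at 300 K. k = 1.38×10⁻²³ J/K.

P_n = kTB = 1.38×10⁻²³ × 300 × 1.81×10⁶ = 7.49×10⁻¹⁵ W
In dBm: 10 log₁₀(7.49×10⁻¹⁵ / 10⁻³) = −111.3 dBm

−111.3 dBm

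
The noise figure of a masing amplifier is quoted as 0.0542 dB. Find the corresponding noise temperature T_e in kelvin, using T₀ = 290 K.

F = 10^(0.0542/10) = 1.01256
T_e = (F − 1)·T₀ = (1.01256 − 1) × 290 = 3.64 K

3.64 K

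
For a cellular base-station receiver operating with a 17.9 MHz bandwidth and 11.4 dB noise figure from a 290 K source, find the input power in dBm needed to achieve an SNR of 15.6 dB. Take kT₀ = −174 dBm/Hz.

−74.5 dBm

Sensitivity = −174 + 10 log₁₀(B) + NF + SNR_min
= −174 + 72.53 + 11.4 + 15.6
= −74.47 dBm → −74.5 dBm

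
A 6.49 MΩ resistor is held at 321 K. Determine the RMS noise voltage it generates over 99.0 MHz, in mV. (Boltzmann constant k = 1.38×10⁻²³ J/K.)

3.37 mV

V_n = √(4kTRB)
4kTRB = 4 × 1.38×10⁻²³ × 321 × 6.49×10⁶ × 9.90×10⁷ = 1.14×10⁻⁵ V²
V_n = √(1.14×10⁻⁵) = 3.37×10⁻³ V = 3.37 mV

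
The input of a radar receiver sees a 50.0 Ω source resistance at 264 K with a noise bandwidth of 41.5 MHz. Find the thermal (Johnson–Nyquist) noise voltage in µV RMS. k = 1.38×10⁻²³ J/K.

V_n = √(4kTRB)
4kTRB = 4 × 1.38×10⁻²³ × 264 × 5.00×10¹ × 4.15×10⁷ = 3.02×10⁻¹¹ V²
V_n = √(3.02×10⁻¹¹) = 5.50×10⁻⁶ V = 5.50 µV

5.50 µV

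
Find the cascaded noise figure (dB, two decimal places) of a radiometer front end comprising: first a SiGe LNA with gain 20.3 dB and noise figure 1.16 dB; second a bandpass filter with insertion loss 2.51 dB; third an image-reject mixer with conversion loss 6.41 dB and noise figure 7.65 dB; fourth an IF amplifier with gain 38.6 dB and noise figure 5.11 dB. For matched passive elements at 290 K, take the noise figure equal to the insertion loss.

Convert to linear (a loss of L dB is a gain of −L dB): F_i = 10^(NF_i/10), G_i = 10^(G_i,dB/10)
  Stage 1: F_1 = 10^(1.16/10) = 1.306, G_1 = 10^(20.3/10) = 107.2
  Stage 2: F_2 = 10^(2.51/10) = 1.782, G_2 = 10^(−2.51/10) = 0.5610
  Stage 3: F_3 = 10^(7.65/10) = 5.821, G_3 = 10^(−6.41/10) = 0.2286
  Stage 4: F_4 = 10^(5.11/10) = 3.243, G_4 = 10^(38.6/10) = 7244
Friis cascade:
  F = 1.306 + (1.782 − 1)/107.2 + (5.821 − 1)/60.12 + (3.243 − 1)/13.74 = 1.557
NF = 10 log₁₀(1.557) = 1.92 dB

1.92 dB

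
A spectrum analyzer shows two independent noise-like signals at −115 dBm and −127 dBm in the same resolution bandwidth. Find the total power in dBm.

Convert to linear, add, convert back:
P₁ = 3.16×10⁻¹⁵ W, P₂ = 2.00×10⁻¹⁶ W
P_tot = 3.36×10⁻¹⁵ W → 10 log₁₀(P_tot / 10⁻³) = −114.7 dBm

−114.7 dBm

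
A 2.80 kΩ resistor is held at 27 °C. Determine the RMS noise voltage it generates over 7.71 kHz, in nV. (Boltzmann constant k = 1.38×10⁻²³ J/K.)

T = 27 °C + 273.15 = 300.15 K
V_n = √(4kTRB)
4kTRB = 4 × 1.38×10⁻²³ × 300.15 × 2.80×10³ × 7.71×10³ = 3.58×10⁻¹³ V²
V_n = √(3.58×10⁻¹³) = 5.98×10⁻⁷ V = 598 nV

598 nV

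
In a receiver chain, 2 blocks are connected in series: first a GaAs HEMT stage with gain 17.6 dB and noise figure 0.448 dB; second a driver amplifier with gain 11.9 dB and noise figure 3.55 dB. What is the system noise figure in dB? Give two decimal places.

0.53 dB

Convert to linear (a loss of L dB is a gain of −L dB): F_i = 10^(NF_i/10), G_i = 10^(G_i,dB/10)
  Stage 1: F_1 = 10^(0.448/10) = 1.109, G_1 = 10^(17.6/10) = 57.54
  Stage 2: F_2 = 10^(3.55/10) = 2.265, G_2 = 10^(11.9/10) = 15.49
Friis cascade:
  F = 1.109 + (2.265 − 1)/57.54 = 1.131
NF = 10 log₁₀(1.131) = 0.53 dB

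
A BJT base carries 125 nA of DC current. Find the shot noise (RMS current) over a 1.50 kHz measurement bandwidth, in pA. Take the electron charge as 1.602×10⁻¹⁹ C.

7.75 pA

I_n = √(2qI·B)
2qI·B = 2 × 1.602×10⁻¹⁹ × 1.25×10⁻⁷ × 1.50×10³ = 6.01×10⁻²³ A²
I_n = √(6.01×10⁻²³) = 7.75×10⁻¹² A = 7.75 pA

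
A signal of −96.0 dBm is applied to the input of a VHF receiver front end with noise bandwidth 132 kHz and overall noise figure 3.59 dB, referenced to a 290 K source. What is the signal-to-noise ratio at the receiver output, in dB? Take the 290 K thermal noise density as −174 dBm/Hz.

23.2 dB

Noise floor: N = −174 + 10 log₁₀(B) + NF
10 log₁₀(1.32×10⁵) = 51.21 dB
N = −174 + 51.21 + 3.59 = −119.20 dBm
SNR = P_sig − N = −96.0 − (−119.20) = 23.20 dB → 23.2 dB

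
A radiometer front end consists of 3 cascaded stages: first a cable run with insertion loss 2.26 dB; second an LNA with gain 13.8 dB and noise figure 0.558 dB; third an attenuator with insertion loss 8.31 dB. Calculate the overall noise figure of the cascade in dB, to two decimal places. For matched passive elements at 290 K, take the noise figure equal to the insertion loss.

Convert to linear (a loss of L dB is a gain of −L dB): F_i = 10^(NF_i/10), G_i = 10^(G_i,dB/10)
  Stage 1: F_1 = 10^(2.26/10) = 1.683, G_1 = 10^(−2.26/10) = 0.5943
  Stage 2: F_2 = 10^(0.558/10) = 1.137, G_2 = 10^(13.8/10) = 23.99
  Stage 3: F_3 = 10^(8.31/10) = 6.776, G_3 = 10^(−8.31/10) = 0.1476
Friis cascade:
  F = 1.683 + (1.137 − 1)/0.5943 + (6.776 − 1)/14.26 = 2.319
NF = 10 log₁₀(2.319) = 3.65 dB

3.65 dB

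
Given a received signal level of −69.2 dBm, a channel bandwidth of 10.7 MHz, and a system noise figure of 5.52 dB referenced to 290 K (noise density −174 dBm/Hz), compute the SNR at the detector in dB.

Noise floor: N = −174 + 10 log₁₀(B) + NF
10 log₁₀(1.07×10⁷) = 70.29 dB
N = −174 + 70.29 + 5.52 = −98.19 dBm
SNR = P_sig − N = −69.2 − (−98.19) = 28.99 dB → 29.0 dB

29.0 dB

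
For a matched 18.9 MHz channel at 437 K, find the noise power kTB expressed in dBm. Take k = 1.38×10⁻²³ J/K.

−99.4 dBm

P_n = kTB = 1.38×10⁻²³ × 437 × 1.89×10⁷ = 1.14×10⁻¹³ W
In dBm: 10 log₁₀(1.14×10⁻¹³ / 10⁻³) = −99.4 dBm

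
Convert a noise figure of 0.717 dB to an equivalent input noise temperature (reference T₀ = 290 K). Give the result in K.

F = 10^(0.717/10) = 1.17951
T_e = (F − 1)·T₀ = (1.17951 − 1) × 290 = 52.1 K

52.1 K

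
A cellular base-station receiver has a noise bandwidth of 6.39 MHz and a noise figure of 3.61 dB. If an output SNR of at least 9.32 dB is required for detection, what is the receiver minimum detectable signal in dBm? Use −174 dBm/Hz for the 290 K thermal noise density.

Sensitivity = −174 + 10 log₁₀(B) + NF + SNR_min
= −174 + 68.06 + 3.61 + 9.32
= −93.01 dBm → −93.0 dBm

−93.0 dBm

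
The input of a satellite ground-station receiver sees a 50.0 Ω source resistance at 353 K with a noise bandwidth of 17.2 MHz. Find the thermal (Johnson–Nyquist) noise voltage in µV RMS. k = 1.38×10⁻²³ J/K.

V_n = √(4kTRB)
4kTRB = 4 × 1.38×10⁻²³ × 353 × 5.00×10¹ × 1.72×10⁷ = 1.68×10⁻¹¹ V²
V_n = √(1.68×10⁻¹¹) = 4.09×10⁻⁶ V = 4.09 µV

4.09 µV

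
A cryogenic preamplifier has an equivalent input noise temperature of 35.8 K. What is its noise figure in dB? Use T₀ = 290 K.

0.506 dB

F = 1 + T_e/T₀ = 1 + 35.8/290 = 1.12345
NF = 10 log₁₀(1.12345) = 0.506 dB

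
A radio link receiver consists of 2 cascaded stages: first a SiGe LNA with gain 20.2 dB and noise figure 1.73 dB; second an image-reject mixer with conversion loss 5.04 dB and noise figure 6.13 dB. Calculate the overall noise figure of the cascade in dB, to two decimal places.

Convert to linear (a loss of L dB is a gain of −L dB): F_i = 10^(NF_i/10), G_i = 10^(G_i,dB/10)
  Stage 1: F_1 = 10^(1.73/10) = 1.489, G_1 = 10^(20.2/10) = 104.7
  Stage 2: F_2 = 10^(6.13/10) = 4.102, G_2 = 10^(−5.04/10) = 0.3133
Friis cascade:
  F = 1.489 + (4.102 − 1)/104.7 = 1.519
NF = 10 log₁₀(1.519) = 1.82 dB

1.82 dB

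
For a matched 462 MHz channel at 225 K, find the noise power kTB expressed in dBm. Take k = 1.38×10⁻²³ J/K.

P_n = kTB = 1.38×10⁻²³ × 225 × 4.62×10⁸ = 1.43×10⁻¹² W
In dBm: 10 log₁₀(1.43×10⁻¹² / 10⁻³) = −88.4 dBm

−88.4 dBm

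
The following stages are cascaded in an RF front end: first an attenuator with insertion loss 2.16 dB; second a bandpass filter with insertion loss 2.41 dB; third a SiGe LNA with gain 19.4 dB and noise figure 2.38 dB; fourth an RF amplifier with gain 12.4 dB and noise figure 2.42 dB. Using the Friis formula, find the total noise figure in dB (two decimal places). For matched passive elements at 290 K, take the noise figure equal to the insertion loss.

Convert to linear (a loss of L dB is a gain of −L dB): F_i = 10^(NF_i/10), G_i = 10^(G_i,dB/10)
  Stage 1: F_1 = 10^(2.16/10) = 1.644, G_1 = 10^(−2.16/10) = 0.6081
  Stage 2: F_2 = 10^(2.41/10) = 1.742, G_2 = 10^(−2.41/10) = 0.5741
  Stage 3: F_3 = 10^(2.38/10) = 1.730, G_3 = 10^(19.4/10) = 87.10
  Stage 4: F_4 = 10^(2.42/10) = 1.746, G_4 = 10^(12.4/10) = 17.38
Friis cascade:
  F = 1.644 + (1.742 − 1)/0.6081 + (1.730 − 1)/0.3491 + (1.746 − 1)/30.41 = 4.979
NF = 10 log₁₀(4.979) = 6.97 dB

6.97 dB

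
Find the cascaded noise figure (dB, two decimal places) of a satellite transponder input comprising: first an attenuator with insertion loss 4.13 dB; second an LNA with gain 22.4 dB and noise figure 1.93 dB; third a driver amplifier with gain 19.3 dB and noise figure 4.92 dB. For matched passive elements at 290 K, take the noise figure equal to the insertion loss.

6.09 dB

Convert to linear (a loss of L dB is a gain of −L dB): F_i = 10^(NF_i/10), G_i = 10^(G_i,dB/10)
  Stage 1: F_1 = 10^(4.13/10) = 2.588, G_1 = 10^(−4.13/10) = 0.3864
  Stage 2: F_2 = 10^(1.93/10) = 1.560, G_2 = 10^(22.4/10) = 173.8
  Stage 3: F_3 = 10^(4.92/10) = 3.105, G_3 = 10^(19.3/10) = 85.11
Friis cascade:
  F = 2.588 + (1.560 − 1)/0.3864 + (3.105 − 1)/67.14 = 4.068
NF = 10 log₁₀(4.068) = 6.09 dB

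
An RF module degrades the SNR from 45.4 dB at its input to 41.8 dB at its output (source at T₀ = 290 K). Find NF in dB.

NF (dB) = SNR_in(dB) − SNR_out(dB) when the source is at T₀
NF = 45.4 − 41.8 = 3.6 dB

3.6 dB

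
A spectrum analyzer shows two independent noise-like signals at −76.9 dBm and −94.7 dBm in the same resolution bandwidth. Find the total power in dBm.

−76.8 dBm

Convert to linear, add, convert back:
P₁ = 2.04×10⁻¹¹ W, P₂ = 3.39×10⁻¹³ W
P_tot = 2.08×10⁻¹¹ W → 10 log₁₀(P_tot / 10⁻³) = −76.8 dBm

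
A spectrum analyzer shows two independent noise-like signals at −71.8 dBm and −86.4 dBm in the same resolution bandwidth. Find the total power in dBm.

−71.7 dBm

Convert to linear, add, convert back:
P₁ = 6.61×10⁻¹¹ W, P₂ = 2.29×10⁻¹² W
P_tot = 6.84×10⁻¹¹ W → 10 log₁₀(P_tot / 10⁻³) = −71.7 dBm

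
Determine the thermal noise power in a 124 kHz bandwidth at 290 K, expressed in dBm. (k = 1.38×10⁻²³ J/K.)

P_n = kTB = 1.38×10⁻²³ × 290 × 1.24×10⁵ = 4.96×10⁻¹⁶ W
In dBm: 10 log₁₀(4.96×10⁻¹⁶ / 10⁻³) = −123.0 dBm

−123.0 dBm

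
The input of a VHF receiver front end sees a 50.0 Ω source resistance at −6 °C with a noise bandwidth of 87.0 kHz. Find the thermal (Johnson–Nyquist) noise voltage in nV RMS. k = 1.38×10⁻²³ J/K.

T = −6 °C + 273.15 = 267.15 K
V_n = √(4kTRB)
4kTRB = 4 × 1.38×10⁻²³ × 267.15 × 5.00×10¹ × 8.70×10⁴ = 6.41×10⁻¹⁴ V²
V_n = √(6.41×10⁻¹⁴) = 2.53×10⁻⁷ V = 253 nV

253 nV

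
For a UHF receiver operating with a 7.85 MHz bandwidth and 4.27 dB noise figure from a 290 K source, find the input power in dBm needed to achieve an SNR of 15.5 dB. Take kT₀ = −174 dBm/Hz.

Sensitivity = −174 + 10 log₁₀(B) + NF + SNR_min
= −174 + 68.95 + 4.27 + 15.5
= −85.28 dBm → −85.3 dBm

−85.3 dBm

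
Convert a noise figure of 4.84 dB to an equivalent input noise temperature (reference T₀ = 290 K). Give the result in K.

594 K

F = 10^(4.84/10) = 3.04789
T_e = (F − 1)·T₀ = (3.04789 − 1) × 290 = 594 K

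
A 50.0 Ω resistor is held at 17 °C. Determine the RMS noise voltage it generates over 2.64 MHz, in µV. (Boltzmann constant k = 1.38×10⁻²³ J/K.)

1.45 µV

T = 17 °C + 273.15 = 290.15 K
V_n = √(4kTRB)
4kTRB = 4 × 1.38×10⁻²³ × 290.15 × 5.00×10¹ × 2.64×10⁶ = 2.11×10⁻¹² V²
V_n = √(2.11×10⁻¹²) = 1.45×10⁻⁶ V = 1.45 µV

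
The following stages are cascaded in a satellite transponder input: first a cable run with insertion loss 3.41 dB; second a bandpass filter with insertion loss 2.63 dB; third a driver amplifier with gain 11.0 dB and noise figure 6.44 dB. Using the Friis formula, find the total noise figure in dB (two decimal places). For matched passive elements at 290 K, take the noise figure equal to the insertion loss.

12.48 dB

Convert to linear (a loss of L dB is a gain of −L dB): F_i = 10^(NF_i/10), G_i = 10^(G_i,dB/10)
  Stage 1: F_1 = 10^(3.41/10) = 2.193, G_1 = 10^(−3.41/10) = 0.4560
  Stage 2: F_2 = 10^(2.63/10) = 1.832, G_2 = 10^(−2.63/10) = 0.5458
  Stage 3: F_3 = 10^(6.44/10) = 4.406, G_3 = 10^(11.0/10) = 12.59
Friis cascade:
  F = 2.193 + (1.832 − 1)/0.4560 + (4.406 − 1)/0.2489 = 17.70
NF = 10 log₁₀(17.70) = 12.48 dB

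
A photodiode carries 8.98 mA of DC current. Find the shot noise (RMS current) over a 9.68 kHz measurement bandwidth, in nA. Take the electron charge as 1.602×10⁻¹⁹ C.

5.28 nA

I_n = √(2qI·B)
2qI·B = 2 × 1.602×10⁻¹⁹ × 8.98×10⁻³ × 9.68×10³ = 2.79×10⁻¹⁷ A²
I_n = √(2.79×10⁻¹⁷) = 5.28×10⁻⁹ A = 5.28 nA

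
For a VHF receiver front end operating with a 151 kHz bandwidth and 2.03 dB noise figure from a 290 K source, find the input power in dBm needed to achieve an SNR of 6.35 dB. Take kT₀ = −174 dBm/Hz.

Sensitivity = −174 + 10 log₁₀(B) + NF + SNR_min
= −174 + 51.79 + 2.03 + 6.35
= −113.83 dBm → −113.8 dBm

−113.8 dBm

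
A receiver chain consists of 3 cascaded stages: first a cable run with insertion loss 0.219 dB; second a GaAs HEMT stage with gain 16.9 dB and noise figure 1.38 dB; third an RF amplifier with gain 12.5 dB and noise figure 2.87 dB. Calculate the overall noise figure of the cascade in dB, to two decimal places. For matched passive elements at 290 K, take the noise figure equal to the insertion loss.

Convert to linear (a loss of L dB is a gain of −L dB): F_i = 10^(NF_i/10), G_i = 10^(G_i,dB/10)
  Stage 1: F_1 = 10^(0.219/10) = 1.052, G_1 = 10^(−0.219/10) = 0.9508
  Stage 2: F_2 = 10^(1.38/10) = 1.374, G_2 = 10^(16.9/10) = 48.98
  Stage 3: F_3 = 10^(2.87/10) = 1.936, G_3 = 10^(12.5/10) = 17.78
Friis cascade:
  F = 1.052 + (1.374 − 1)/0.9508 + (1.936 − 1)/46.57 = 1.465
NF = 10 log₁₀(1.465) = 1.66 dB

1.66 dB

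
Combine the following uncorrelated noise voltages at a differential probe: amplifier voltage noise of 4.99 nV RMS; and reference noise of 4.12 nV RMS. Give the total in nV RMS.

Uncorrelated sources add in power (mean-square): V_tot = √(ΣV_i²)
V_tot = √[(4.99×10⁻⁹)² + (4.12×10⁻⁹)²] = 6.47×10⁻⁹ V = 6.47 nV

6.47 nV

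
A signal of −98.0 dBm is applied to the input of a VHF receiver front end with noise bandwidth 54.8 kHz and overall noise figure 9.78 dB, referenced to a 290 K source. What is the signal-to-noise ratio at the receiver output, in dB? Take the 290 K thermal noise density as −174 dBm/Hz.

18.8 dB

Noise floor: N = −174 + 10 log₁₀(B) + NF
10 log₁₀(5.48×10⁴) = 47.39 dB
N = −174 + 47.39 + 9.78 = −116.83 dBm
SNR = P_sig − N = −98.0 − (−116.83) = 18.83 dB → 18.8 dB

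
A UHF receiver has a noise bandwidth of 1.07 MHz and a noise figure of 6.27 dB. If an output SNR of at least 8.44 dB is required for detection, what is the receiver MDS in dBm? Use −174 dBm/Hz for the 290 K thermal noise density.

Sensitivity = −174 + 10 log₁₀(B) + NF + SNR_min
= −174 + 60.29 + 6.27 + 8.44
= −99.00 dBm → −99.0 dBm

−99.0 dBm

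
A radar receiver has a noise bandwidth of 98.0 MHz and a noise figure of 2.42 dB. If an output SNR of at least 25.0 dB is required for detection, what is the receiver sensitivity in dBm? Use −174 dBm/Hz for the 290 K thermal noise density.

Sensitivity = −174 + 10 log₁₀(B) + NF + SNR_min
= −174 + 79.91 + 2.42 + 25.0
= −66.67 dBm → −66.7 dBm

−66.7 dBm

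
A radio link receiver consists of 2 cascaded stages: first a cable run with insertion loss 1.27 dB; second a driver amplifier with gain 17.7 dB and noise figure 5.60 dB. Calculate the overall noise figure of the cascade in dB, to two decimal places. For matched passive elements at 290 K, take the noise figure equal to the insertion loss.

6.87 dB

Convert to linear (a loss of L dB is a gain of −L dB): F_i = 10^(NF_i/10), G_i = 10^(G_i,dB/10)
  Stage 1: F_1 = 10^(1.27/10) = 1.340, G_1 = 10^(−1.27/10) = 0.7464
  Stage 2: F_2 = 10^(5.60/10) = 3.631, G_2 = 10^(17.7/10) = 58.88
Friis cascade:
  F = 1.340 + (3.631 − 1)/0.7464 = 4.864
NF = 10 log₁₀(4.864) = 6.87 dB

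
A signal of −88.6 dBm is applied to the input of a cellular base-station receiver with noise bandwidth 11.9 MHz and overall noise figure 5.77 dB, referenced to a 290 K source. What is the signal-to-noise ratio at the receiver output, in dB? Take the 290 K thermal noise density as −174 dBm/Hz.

8.9 dB

Noise floor: N = −174 + 10 log₁₀(B) + NF
10 log₁₀(1.19×10⁷) = 70.76 dB
N = −174 + 70.76 + 5.77 = −97.47 dBm
SNR = P_sig − N = −88.6 − (−97.47) = 8.87 dB → 8.9 dB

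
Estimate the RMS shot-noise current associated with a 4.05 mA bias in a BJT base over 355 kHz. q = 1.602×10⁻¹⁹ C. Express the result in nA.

21.5 nA

I_n = √(2qI·B)
2qI·B = 2 × 1.602×10⁻¹⁹ × 4.05×10⁻³ × 3.55×10⁵ = 4.61×10⁻¹⁶ A²
I_n = √(4.61×10⁻¹⁶) = 2.15×10⁻⁸ A = 21.5 nA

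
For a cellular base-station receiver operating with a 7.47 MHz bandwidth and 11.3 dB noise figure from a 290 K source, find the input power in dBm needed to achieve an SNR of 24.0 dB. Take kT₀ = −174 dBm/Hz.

−70.0 dBm

Sensitivity = −174 + 10 log₁₀(B) + NF + SNR_min
= −174 + 68.73 + 11.3 + 24.0
= −69.97 dBm → −70.0 dBm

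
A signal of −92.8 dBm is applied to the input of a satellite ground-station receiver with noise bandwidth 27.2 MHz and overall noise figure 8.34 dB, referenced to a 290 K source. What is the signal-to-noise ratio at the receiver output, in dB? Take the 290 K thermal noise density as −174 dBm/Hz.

Noise floor: N = −174 + 10 log₁₀(B) + NF
10 log₁₀(2.72×10⁷) = 74.35 dB
N = −174 + 74.35 + 8.34 = −91.31 dBm
SNR = P_sig − N = −92.8 − (−91.31) = −1.49 dB → −1.5 dB

−1.5 dB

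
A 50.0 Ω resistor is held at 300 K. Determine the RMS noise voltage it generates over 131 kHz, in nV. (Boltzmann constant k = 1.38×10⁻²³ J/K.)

V_n = √(4kTRB)
4kTRB = 4 × 1.38×10⁻²³ × 300 × 5.00×10¹ × 1.31×10⁵ = 1.08×10⁻¹³ V²
V_n = √(1.08×10⁻¹³) = 3.29×10⁻⁷ V = 329 nV

329 nV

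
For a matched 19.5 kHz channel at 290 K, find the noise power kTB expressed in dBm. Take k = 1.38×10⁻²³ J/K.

−131.1 dBm

P_n = kTB = 1.38×10⁻²³ × 290 × 1.95×10⁴ = 7.80×10⁻¹⁷ W
In dBm: 10 log₁₀(7.80×10⁻¹⁷ / 10⁻³) = −131.1 dBm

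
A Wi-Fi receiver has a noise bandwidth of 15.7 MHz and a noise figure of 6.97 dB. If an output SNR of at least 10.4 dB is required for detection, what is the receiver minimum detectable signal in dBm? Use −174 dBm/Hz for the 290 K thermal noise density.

Sensitivity = −174 + 10 log₁₀(B) + NF + SNR_min
= −174 + 71.96 + 6.97 + 10.4
= −84.67 dBm → −84.7 dBm

−84.7 dBm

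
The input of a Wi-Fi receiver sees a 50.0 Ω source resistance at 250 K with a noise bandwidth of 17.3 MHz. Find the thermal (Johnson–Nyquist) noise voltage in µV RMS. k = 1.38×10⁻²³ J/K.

V_n = √(4kTRB)
4kTRB = 4 × 1.38×10⁻²³ × 250 × 5.00×10¹ × 1.73×10⁷ = 1.19×10⁻¹¹ V²
V_n = √(1.19×10⁻¹¹) = 3.45×10⁻⁶ V = 3.45 µV

3.45 µV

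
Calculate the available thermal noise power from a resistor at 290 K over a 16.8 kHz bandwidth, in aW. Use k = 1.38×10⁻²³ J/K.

P_n = kTB = 1.38×10⁻²³ × 290 × 1.68×10⁴ = 6.72×10⁻¹⁷ W = 67.2 aW

67.2 aW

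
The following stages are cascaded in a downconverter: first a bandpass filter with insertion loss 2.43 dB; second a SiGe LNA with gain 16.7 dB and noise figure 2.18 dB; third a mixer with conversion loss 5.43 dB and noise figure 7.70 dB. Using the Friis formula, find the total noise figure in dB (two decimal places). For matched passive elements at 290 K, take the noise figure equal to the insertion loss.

Convert to linear (a loss of L dB is a gain of −L dB): F_i = 10^(NF_i/10), G_i = 10^(G_i,dB/10)
  Stage 1: F_1 = 10^(2.43/10) = 1.750, G_1 = 10^(−2.43/10) = 0.5715
  Stage 2: F_2 = 10^(2.18/10) = 1.652, G_2 = 10^(16.7/10) = 46.77
  Stage 3: F_3 = 10^(7.70/10) = 5.888, G_3 = 10^(−5.43/10) = 0.2864
Friis cascade:
  F = 1.750 + (1.652 − 1)/0.5715 + (5.888 − 1)/26.73 = 3.074
NF = 10 log₁₀(3.074) = 4.88 dB

4.88 dB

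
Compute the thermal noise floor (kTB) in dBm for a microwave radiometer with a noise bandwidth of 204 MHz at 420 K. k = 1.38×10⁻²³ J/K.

P_n = kTB = 1.38×10⁻²³ × 420 × 2.04×10⁸ = 1.18×10⁻¹² W
In dBm: 10 log₁₀(1.18×10⁻¹² / 10⁻³) = −89.3 dBm

−89.3 dBm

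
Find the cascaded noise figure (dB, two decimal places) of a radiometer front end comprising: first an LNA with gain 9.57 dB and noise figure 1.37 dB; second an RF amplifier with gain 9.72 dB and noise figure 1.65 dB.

Convert to linear (a loss of L dB is a gain of −L dB): F_i = 10^(NF_i/10), G_i = 10^(G_i,dB/10)
  Stage 1: F_1 = 10^(1.37/10) = 1.371, G_1 = 10^(9.57/10) = 9.057
  Stage 2: F_2 = 10^(1.65/10) = 1.462, G_2 = 10^(9.72/10) = 9.376
Friis cascade:
  F = 1.371 + (1.462 − 1)/9.057 = 1.422
NF = 10 log₁₀(1.422) = 1.53 dB

1.53 dB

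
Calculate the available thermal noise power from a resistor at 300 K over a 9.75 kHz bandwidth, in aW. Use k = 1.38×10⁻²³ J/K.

40.4 aW

P_n = kTB = 1.38×10⁻²³ × 300 × 9.75×10³ = 4.04×10⁻¹⁷ W = 40.4 aW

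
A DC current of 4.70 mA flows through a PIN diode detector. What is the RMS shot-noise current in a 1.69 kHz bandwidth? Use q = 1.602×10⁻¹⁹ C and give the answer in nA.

I_n = √(2qI·B)
2qI·B = 2 × 1.602×10⁻¹⁹ × 4.70×10⁻³ × 1.69×10³ = 2.54×10⁻¹⁸ A²
I_n = √(2.54×10⁻¹⁸) = 1.60×10⁻⁹ A = 1.60 nA

1.60 nA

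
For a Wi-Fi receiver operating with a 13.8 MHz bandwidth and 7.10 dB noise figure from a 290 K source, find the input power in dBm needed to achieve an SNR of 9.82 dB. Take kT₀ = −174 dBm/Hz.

Sensitivity = −174 + 10 log₁₀(B) + NF + SNR_min
= −174 + 71.4 + 7.10 + 9.82
= −85.68 dBm → −85.7 dBm

−85.7 dBm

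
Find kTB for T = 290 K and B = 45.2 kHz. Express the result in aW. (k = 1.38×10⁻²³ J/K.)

181 aW

P_n = kTB = 1.38×10⁻²³ × 290 × 4.52×10⁴ = 1.81×10⁻¹⁶ W = 181 aW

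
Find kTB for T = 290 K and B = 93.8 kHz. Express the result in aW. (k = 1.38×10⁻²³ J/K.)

375 aW

P_n = kTB = 1.38×10⁻²³ × 290 × 9.38×10⁴ = 3.75×10⁻¹⁶ W = 375 aW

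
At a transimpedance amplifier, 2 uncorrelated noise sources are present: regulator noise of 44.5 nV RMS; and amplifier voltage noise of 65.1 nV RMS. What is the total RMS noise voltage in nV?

78.9 nV

Uncorrelated sources add in power (mean-square): V_tot = √(ΣV_i²)
V_tot = √[(4.45×10⁻⁸)² + (6.51×10⁻⁸)²] = 7.89×10⁻⁸ V = 78.9 nV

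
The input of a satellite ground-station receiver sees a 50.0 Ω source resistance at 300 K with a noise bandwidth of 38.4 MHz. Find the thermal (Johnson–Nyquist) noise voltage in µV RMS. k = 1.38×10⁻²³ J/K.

V_n = √(4kTRB)
4kTRB = 4 × 1.38×10⁻²³ × 300 × 5.00×10¹ × 3.84×10⁷ = 3.18×10⁻¹¹ V²
V_n = √(3.18×10⁻¹¹) = 5.64×10⁻⁶ V = 5.64 µV

5.64 µV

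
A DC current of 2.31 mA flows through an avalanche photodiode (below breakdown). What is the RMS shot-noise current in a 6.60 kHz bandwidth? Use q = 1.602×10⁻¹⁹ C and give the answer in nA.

2.21 nA

I_n = √(2qI·B)
2qI·B = 2 × 1.602×10⁻¹⁹ × 2.31×10⁻³ × 6.60×10³ = 4.88×10⁻¹⁸ A²
I_n = √(4.88×10⁻¹⁸) = 2.21×10⁻⁹ A = 2.21 nA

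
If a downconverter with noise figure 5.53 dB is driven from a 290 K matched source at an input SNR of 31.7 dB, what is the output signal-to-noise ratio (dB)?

26.17 dB

By definition F = SNR_in/SNR_out, so in dB: SNR_out = SNR_in − NF
SNR_out = 31.7 − 5.53 = 26.17 dB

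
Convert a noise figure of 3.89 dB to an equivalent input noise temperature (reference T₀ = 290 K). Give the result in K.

F = 10^(3.89/10) = 2.44906
T_e = (F − 1)·T₀ = (2.44906 − 1) × 290 = 420 K

420 K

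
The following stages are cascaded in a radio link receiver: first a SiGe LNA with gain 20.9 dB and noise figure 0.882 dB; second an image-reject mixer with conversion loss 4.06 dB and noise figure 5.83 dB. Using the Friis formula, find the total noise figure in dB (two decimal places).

Convert to linear (a loss of L dB is a gain of −L dB): F_i = 10^(NF_i/10), G_i = 10^(G_i,dB/10)
  Stage 1: F_1 = 10^(0.882/10) = 1.225, G_1 = 10^(20.9/10) = 123.0
  Stage 2: F_2 = 10^(5.83/10) = 3.828, G_2 = 10^(−4.06/10) = 0.3926
Friis cascade:
  F = 1.225 + (3.828 − 1)/123.0 = 1.248
NF = 10 log₁₀(1.248) = 0.96 dB

0.96 dB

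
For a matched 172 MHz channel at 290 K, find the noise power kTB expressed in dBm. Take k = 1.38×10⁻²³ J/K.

P_n = kTB = 1.38×10⁻²³ × 290 × 1.72×10⁸ = 6.88×10⁻¹³ W
In dBm: 10 log₁₀(6.88×10⁻¹³ / 10⁻³) = −91.6 dBm

−91.6 dBm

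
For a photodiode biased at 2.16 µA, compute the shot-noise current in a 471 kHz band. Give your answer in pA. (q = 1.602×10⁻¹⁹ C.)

I_n = √(2qI·B)
2qI·B = 2 × 1.602×10⁻¹⁹ × 2.16×10⁻⁶ × 4.71×10⁵ = 3.26×10⁻¹⁹ A²
I_n = √(3.26×10⁻¹⁹) = 5.71×10⁻¹⁰ A = 571 pA

571 pA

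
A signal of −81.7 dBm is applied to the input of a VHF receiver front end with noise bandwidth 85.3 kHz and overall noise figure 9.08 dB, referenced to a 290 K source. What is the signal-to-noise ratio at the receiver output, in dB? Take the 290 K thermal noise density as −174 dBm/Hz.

Noise floor: N = −174 + 10 log₁₀(B) + NF
10 log₁₀(8.53×10⁴) = 49.31 dB
N = −174 + 49.31 + 9.08 = −115.61 dBm
SNR = P_sig − N = −81.7 − (−115.61) = 33.91 dB → 33.9 dB

33.9 dB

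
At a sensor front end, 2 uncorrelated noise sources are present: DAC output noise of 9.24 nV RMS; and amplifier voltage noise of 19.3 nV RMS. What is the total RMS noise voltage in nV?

Uncorrelated sources add in power (mean-square): V_tot = √(ΣV_i²)
V_tot = √[(9.24×10⁻⁹)² + (1.93×10⁻⁸)²] = 2.14×10⁻⁸ V = 21.4 nV

21.4 nV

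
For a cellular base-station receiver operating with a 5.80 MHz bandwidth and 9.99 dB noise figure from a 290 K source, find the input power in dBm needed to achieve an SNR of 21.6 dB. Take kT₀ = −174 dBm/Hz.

−74.8 dBm

Sensitivity = −174 + 10 log₁₀(B) + NF + SNR_min
= −174 + 67.63 + 9.99 + 21.6
= −74.78 dBm → −74.8 dBm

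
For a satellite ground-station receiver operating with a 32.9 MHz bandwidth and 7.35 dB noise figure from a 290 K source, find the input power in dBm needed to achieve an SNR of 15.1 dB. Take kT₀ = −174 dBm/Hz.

−76.4 dBm

Sensitivity = −174 + 10 log₁₀(B) + NF + SNR_min
= −174 + 75.17 + 7.35 + 15.1
= −76.38 dBm → −76.4 dBm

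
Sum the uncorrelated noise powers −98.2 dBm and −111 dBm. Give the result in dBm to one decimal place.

−98.0 dBm

Convert to linear, add, convert back:
P₁ = 1.51×10⁻¹³ W, P₂ = 7.94×10⁻¹⁵ W
P_tot = 1.59×10⁻¹³ W → 10 log₁₀(P_tot / 10⁻³) = −98.0 dBm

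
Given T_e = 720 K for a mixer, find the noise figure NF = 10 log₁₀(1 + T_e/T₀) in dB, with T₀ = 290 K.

F = 1 + T_e/T₀ = 1 + 720/290 = 3.48276
NF = 10 log₁₀(3.48276) = 5.42 dB

5.42 dB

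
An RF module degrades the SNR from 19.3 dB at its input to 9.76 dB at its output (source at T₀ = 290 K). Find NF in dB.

9.54 dB

NF (dB) = SNR_in(dB) − SNR_out(dB) when the source is at T₀
NF = 19.3 − 9.76 = 9.54 dB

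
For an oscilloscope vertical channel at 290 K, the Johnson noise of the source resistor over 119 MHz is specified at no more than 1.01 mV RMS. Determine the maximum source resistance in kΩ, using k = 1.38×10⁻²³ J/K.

535 kΩ

Johnson–Nyquist: V_n = √(4kTRB) ⇒ R = V_n² / (4kTB)
4kTB = 4 × 1.38×10⁻²³ × 290 × 1.19×10⁸ = 1.90×10⁻¹²
R = (1.01×10⁻³)² / 1.90×10⁻¹² = 5.35×10⁵ Ω = 535 kΩ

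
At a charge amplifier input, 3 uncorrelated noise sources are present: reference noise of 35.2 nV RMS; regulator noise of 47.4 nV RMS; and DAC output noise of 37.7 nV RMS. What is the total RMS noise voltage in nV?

Uncorrelated sources add in power (mean-square): V_tot = √(ΣV_i²)
V_tot = √[(3.52×10⁻⁸)² + (4.74×10⁻⁸)² + (3.77×10⁻⁸)²] = 7.01×10⁻⁸ V = 70.1 nV

70.1 nV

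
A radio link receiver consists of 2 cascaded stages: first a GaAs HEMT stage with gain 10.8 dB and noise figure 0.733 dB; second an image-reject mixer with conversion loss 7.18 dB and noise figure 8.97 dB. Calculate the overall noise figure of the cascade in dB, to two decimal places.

2.45 dB

Convert to linear (a loss of L dB is a gain of −L dB): F_i = 10^(NF_i/10), G_i = 10^(G_i,dB/10)
  Stage 1: F_1 = 10^(0.733/10) = 1.184, G_1 = 10^(10.8/10) = 12.02
  Stage 2: F_2 = 10^(8.97/10) = 7.889, G_2 = 10^(−7.18/10) = 0.1914
Friis cascade:
  F = 1.184 + (7.889 − 1)/12.02 = 1.757
NF = 10 log₁₀(1.757) = 2.45 dB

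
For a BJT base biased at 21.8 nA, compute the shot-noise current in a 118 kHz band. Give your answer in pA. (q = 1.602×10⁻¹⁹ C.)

I_n = √(2qI·B)
2qI·B = 2 × 1.602×10⁻¹⁹ × 2.18×10⁻⁸ × 1.18×10⁵ = 8.24×10⁻²² A²
I_n = √(8.24×10⁻²²) = 2.87×10⁻¹¹ A = 28.7 pA

28.7 pA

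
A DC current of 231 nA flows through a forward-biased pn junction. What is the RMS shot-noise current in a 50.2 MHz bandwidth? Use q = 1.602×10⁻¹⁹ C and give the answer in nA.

1.93 nA

I_n = √(2qI·B)
2qI·B = 2 × 1.602×10⁻¹⁹ × 2.31×10⁻⁷ × 5.02×10⁷ = 3.72×10⁻¹⁸ A²
I_n = √(3.72×10⁻¹⁸) = 1.93×10⁻⁹ A = 1.93 nA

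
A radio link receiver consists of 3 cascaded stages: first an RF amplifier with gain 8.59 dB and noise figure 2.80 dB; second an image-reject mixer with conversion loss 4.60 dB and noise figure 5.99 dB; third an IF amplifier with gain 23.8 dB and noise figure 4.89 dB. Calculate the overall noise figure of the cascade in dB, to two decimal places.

4.98 dB

Convert to linear (a loss of L dB is a gain of −L dB): F_i = 10^(NF_i/10), G_i = 10^(G_i,dB/10)
  Stage 1: F_1 = 10^(2.80/10) = 1.905, G_1 = 10^(8.59/10) = 7.228
  Stage 2: F_2 = 10^(5.99/10) = 3.972, G_2 = 10^(−4.60/10) = 0.3467
  Stage 3: F_3 = 10^(4.89/10) = 3.083, G_3 = 10^(23.8/10) = 239.9
Friis cascade:
  F = 1.905 + (3.972 − 1)/7.228 + (3.083 − 1)/2.506 = 3.148
NF = 10 log₁₀(3.148) = 4.98 dB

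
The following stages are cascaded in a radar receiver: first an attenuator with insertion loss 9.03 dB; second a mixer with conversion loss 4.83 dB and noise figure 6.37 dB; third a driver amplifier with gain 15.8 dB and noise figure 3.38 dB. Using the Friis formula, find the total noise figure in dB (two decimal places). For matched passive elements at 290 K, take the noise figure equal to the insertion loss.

18.02 dB

Convert to linear (a loss of L dB is a gain of −L dB): F_i = 10^(NF_i/10), G_i = 10^(G_i,dB/10)
  Stage 1: F_1 = 10^(9.03/10) = 7.998, G_1 = 10^(−9.03/10) = 0.1250
  Stage 2: F_2 = 10^(6.37/10) = 4.335, G_2 = 10^(−4.83/10) = 0.3289
  Stage 3: F_3 = 10^(3.38/10) = 2.178, G_3 = 10^(15.8/10) = 38.02
Friis cascade:
  F = 7.998 + (4.335 − 1)/0.1250 + (2.178 − 1)/0.04111 = 63.32
NF = 10 log₁₀(63.32) = 18.02 dB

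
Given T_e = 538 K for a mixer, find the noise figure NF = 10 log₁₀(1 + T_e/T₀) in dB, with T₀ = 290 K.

F = 1 + T_e/T₀ = 1 + 538/290 = 2.85517
NF = 10 log₁₀(2.85517) = 4.56 dB

4.56 dB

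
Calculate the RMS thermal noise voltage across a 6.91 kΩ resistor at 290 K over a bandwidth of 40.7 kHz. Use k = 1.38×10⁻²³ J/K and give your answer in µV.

V_n = √(4kTRB)
4kTRB = 4 × 1.38×10⁻²³ × 290 × 6.91×10³ × 4.07×10⁴ = 4.50×10⁻¹² V²
V_n = √(4.50×10⁻¹²) = 2.12×10⁻⁶ V = 2.12 µV

2.12 µV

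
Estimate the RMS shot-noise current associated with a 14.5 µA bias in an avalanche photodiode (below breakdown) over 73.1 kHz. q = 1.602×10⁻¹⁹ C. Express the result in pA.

I_n = √(2qI·B)
2qI·B = 2 × 1.602×10⁻¹⁹ × 1.45×10⁻⁵ × 7.31×10⁴ = 3.40×10⁻¹⁹ A²
I_n = √(3.40×10⁻¹⁹) = 5.83×10⁻¹⁰ A = 583 pA

583 pA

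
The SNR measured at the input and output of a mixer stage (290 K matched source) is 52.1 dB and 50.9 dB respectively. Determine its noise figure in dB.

NF (dB) = SNR_in(dB) − SNR_out(dB) when the source is at T₀
NF = 52.1 − 50.9 = 1.2 dB

1.2 dB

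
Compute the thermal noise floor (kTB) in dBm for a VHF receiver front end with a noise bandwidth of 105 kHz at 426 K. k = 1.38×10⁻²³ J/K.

−122.1 dBm

P_n = kTB = 1.38×10⁻²³ × 426 × 1.05×10⁵ = 6.17×10⁻¹⁶ W
In dBm: 10 log₁₀(6.17×10⁻¹⁶ / 10⁻³) = −122.1 dBm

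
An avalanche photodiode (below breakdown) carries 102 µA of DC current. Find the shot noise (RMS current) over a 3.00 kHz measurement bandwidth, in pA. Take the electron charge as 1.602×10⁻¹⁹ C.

I_n = √(2qI·B)
2qI·B = 2 × 1.602×10⁻¹⁹ × 1.02×10⁻⁴ × 3.00×10³ = 9.80×10⁻²⁰ A²
I_n = √(9.80×10⁻²⁰) = 3.13×10⁻¹⁰ A = 313 pA

313 pA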